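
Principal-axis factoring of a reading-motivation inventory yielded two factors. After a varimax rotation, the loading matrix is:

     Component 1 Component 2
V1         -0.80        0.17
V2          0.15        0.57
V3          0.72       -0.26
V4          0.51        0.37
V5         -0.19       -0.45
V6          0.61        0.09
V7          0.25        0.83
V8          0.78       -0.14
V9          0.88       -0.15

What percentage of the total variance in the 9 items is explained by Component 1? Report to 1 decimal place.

SS loadings for Component 1 = (-0.80)² + 0.15² + 0.72² + 0.51² + (-0.19)² + 0.61² + 0.25² + 0.78² + 0.88² = 3.2945
With 9 standardized items, total variance = 9. Proportion = 3.2945/9 = 0.3661 → 36.61%.

36.6%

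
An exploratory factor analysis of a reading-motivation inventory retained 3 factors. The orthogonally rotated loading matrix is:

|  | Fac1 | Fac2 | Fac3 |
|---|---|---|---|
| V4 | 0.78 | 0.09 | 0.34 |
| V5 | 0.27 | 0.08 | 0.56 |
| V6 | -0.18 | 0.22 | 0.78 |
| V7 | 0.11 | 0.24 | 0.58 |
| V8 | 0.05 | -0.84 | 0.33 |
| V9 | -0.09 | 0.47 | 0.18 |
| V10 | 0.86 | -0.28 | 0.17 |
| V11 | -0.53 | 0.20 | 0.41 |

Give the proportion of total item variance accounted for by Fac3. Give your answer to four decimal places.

SS loadings for Fac3 = 0.34² + 0.56² + 0.78² + 0.58² + 0.33² + 0.18² + 0.17² + 0.41² = 1.7123
Proportion of variance = 1.7123 / 8 = 0.2140.

0.2140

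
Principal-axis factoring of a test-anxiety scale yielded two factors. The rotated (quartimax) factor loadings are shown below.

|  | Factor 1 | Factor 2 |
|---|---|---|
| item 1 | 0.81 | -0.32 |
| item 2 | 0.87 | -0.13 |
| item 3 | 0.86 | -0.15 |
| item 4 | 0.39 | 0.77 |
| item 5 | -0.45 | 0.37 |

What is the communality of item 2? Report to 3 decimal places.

h² = 0.87² + (-0.13)² = 0.7569 + 0.0169 = 0.7738

0.774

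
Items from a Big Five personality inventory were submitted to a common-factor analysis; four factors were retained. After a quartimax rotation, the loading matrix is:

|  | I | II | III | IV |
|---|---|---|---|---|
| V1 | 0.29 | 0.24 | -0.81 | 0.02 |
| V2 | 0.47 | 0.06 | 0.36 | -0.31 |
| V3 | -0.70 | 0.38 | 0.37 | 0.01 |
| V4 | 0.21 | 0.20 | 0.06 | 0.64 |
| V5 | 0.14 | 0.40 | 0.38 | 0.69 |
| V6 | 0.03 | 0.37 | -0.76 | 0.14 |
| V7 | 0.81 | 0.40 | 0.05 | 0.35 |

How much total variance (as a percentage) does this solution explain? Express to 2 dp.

71.33%

SS loadings by factor: 1.5157, 0.7025, 1.6507, 1.1244; total = 4.9933.
Total variance with 7 standardized items is 7, so the solution explains 4.9933/7 = 0.7133 = 71.33%.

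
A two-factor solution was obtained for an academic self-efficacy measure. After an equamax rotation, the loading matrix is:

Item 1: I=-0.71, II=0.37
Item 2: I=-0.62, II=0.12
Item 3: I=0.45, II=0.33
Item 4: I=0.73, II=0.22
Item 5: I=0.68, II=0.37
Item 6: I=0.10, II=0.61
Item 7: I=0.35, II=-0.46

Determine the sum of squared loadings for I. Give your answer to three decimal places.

SS loadings for I = (-0.71)² + (-0.62)² + 0.45² + 0.73² + 0.68² + 0.10² + 0.35² = 0.5041 + 0.3844 + 0.2025 + 0.5329 + 0.4624 + 0.0100 + 0.1225 = 2.2188

2.219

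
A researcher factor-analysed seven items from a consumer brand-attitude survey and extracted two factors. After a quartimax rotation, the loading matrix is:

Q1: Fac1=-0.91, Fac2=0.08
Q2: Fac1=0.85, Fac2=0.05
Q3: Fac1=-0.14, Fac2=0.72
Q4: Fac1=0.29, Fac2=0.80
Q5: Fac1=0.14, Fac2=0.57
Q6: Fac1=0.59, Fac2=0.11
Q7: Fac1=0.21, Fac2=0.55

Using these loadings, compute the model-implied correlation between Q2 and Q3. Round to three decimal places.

r̂ = Σ λ_i·λ_j across factors = (0.85)(-0.14) + (0.05)(0.72)
  = -0.1190 +0.0360 = -0.0830

-0.083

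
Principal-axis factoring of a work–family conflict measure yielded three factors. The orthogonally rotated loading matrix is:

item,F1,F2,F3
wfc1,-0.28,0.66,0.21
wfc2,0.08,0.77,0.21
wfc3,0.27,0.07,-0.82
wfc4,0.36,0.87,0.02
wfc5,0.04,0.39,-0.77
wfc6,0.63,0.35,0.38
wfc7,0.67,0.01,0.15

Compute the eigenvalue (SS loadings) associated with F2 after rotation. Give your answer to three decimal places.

2.065

SS loadings for F2 = 0.66² + 0.77² + 0.07² + 0.87² + 0.39² + 0.35² + 0.01² = 0.4356 + 0.5929 + 0.0049 + 0.7569 + 0.1521 + 0.1225 + 0.0001 = 2.0650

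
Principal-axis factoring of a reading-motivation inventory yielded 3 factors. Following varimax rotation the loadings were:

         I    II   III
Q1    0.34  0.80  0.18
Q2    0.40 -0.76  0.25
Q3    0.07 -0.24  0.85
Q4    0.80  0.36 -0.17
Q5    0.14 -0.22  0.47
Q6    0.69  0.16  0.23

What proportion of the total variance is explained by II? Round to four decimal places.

SS loadings for II = 0.80² + (-0.76)² + (-0.24)² + 0.36² + (-0.22)² + 0.16² = 1.4788
Proportion of variance = 1.4788 / 6 = 0.2465.

0.2465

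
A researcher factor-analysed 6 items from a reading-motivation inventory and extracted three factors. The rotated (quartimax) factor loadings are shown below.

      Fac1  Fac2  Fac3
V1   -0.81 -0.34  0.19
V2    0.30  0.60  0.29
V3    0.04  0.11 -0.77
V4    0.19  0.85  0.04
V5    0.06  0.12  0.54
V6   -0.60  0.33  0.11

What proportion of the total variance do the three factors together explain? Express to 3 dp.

0.583

SS loadings by factor: 1.1474, 1.3335, 1.0184; total = 3.4993.
Total variance with 6 standardized items is 6, so the solution explains 3.4993/6 = 0.5832.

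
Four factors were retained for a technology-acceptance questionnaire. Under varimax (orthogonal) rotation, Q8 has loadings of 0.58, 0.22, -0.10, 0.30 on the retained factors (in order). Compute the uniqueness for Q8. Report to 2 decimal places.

h² = 0.58² + 0.22² + (-0.10)² + 0.30² = 0.3364 + 0.0484 + 0.0100 + 0.0900 = 0.4848
Uniqueness u² = 1 − h² = 1 − 0.4848 = 0.5152

0.52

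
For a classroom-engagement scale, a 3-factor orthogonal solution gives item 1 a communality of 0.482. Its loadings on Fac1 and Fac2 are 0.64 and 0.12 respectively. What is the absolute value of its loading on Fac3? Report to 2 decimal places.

Under orthogonal rotation h² = Σλ², so λ_Fac3² = h² − (0.4240) = 0.482 − 0.4240 = 0.0580.
|λ| = √0.0580 = 0.2408.

0.24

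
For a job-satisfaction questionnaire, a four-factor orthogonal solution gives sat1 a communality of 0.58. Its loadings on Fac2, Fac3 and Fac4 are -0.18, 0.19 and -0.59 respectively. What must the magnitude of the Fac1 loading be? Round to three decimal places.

0.404

Under orthogonal rotation h² = Σλ², so λ_Fac1² = h² − (0.4166) = 0.58 − 0.4166 = 0.1634.
|λ| = √0.1634 = 0.4042.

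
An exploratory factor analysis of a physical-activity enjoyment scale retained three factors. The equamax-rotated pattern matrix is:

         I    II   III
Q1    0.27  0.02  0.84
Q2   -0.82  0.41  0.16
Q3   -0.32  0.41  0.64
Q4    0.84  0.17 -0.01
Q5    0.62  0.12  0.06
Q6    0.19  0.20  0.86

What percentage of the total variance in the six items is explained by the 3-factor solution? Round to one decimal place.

Communalities: 0.7789, 0.8661, 0.6801, 0.7346, 0.4024, 0.8157; Σh² = 4.2778.
Total variance with 6 standardized items is 6, so the solution explains 4.2778/6 = 0.7130 = 71.30%.

71.3%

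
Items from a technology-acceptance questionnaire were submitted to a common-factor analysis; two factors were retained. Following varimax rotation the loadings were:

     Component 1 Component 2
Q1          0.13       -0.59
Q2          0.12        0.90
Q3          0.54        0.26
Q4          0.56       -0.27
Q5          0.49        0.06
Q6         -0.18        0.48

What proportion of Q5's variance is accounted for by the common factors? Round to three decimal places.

0.244

h² = 0.49² + 0.06² = 0.2401 + 0.0036 = 0.2437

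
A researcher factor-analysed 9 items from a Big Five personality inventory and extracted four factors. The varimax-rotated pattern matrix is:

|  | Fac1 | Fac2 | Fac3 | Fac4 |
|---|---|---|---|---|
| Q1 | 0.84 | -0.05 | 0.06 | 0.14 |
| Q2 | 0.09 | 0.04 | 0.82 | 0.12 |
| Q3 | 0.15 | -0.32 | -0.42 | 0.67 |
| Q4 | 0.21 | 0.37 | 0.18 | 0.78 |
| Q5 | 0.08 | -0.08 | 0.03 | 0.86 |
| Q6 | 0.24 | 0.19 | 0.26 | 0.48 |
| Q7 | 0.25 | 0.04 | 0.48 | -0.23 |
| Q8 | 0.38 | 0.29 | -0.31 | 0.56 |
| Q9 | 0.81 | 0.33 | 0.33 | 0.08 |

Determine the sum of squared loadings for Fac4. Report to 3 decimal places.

SS loadings for Fac4 = 0.14² + 0.12² + 0.67² + 0.78² + 0.86² + 0.48² + (-0.23)² + 0.56² + 0.08² = 0.0196 + 0.0144 + 0.4489 + 0.6084 + 0.7396 + 0.2304 + 0.0529 + 0.3136 + 0.0064 = 2.4342

2.434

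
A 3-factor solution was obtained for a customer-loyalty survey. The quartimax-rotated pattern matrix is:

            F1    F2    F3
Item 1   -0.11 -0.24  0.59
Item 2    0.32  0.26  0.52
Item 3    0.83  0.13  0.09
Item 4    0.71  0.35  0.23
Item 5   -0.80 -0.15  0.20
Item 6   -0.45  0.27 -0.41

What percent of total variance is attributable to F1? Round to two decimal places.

35.83%

SS loadings for F1 = (-0.11)² + 0.32² + 0.83² + 0.71² + (-0.80)² + (-0.45)² = 2.1500
With 6 standardized items, total variance = 6. Proportion = 2.1500/6 = 0.3583 → 35.83%.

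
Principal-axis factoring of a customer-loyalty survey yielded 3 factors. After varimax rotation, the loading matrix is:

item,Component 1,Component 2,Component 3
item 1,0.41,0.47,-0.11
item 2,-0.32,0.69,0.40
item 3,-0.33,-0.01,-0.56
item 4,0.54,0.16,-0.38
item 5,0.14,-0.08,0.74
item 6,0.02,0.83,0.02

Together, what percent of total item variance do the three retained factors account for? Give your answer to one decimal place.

54.8%

Communalities: 0.4011, 0.7385, 0.4226, 0.4616, 0.5736, 0.6897; Σh² = 3.2871.
Total variance with 6 standardized items is 6, so the solution explains 3.2871/6 = 0.5478 = 54.78%.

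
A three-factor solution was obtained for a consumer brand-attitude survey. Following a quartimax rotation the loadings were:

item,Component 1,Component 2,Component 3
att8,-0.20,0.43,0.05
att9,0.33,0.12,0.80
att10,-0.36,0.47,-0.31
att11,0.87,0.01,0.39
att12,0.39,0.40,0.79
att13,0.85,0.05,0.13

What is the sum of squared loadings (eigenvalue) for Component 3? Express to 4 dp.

1.5317

SS loadings for Component 3 = 0.05² + 0.80² + (-0.31)² + 0.39² + 0.79² + 0.13² = 0.0025 + 0.6400 + 0.0961 + 0.1521 + 0.6241 + 0.0169 = 1.5317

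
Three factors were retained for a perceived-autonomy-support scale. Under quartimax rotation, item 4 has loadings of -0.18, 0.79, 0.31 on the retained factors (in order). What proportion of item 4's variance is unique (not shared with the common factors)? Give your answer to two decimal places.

0.25

h² = (-0.18)² + 0.79² + 0.31² = 0.0324 + 0.6241 + 0.0961 = 0.7526
Uniqueness u² = 1 − h² = 1 − 0.7526 = 0.2474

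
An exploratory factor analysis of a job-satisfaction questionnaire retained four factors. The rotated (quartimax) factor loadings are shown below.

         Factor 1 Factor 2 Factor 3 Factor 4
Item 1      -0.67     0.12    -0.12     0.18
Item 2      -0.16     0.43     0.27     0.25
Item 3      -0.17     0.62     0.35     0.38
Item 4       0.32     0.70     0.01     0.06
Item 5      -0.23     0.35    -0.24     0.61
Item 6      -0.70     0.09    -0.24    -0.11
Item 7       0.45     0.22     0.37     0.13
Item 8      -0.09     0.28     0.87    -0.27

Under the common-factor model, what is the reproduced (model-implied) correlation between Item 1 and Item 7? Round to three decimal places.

-0.296

r̂ = Σ λ_i·λ_j across factors = (-0.67)(0.45) + (0.12)(0.22) + (-0.12)(0.37) + (0.18)(0.13)
  = -0.3015 +0.0264 -0.0444 +0.0234 = -0.2961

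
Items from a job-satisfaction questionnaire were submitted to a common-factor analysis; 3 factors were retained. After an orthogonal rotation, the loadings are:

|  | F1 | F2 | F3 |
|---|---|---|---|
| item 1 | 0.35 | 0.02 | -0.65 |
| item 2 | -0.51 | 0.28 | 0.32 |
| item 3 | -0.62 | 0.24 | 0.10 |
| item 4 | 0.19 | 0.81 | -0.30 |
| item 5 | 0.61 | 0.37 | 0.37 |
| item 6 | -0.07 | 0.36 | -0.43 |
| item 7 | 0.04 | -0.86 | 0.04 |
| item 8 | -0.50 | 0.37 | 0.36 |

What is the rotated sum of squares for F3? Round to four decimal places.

1.0779

SS loadings for F3 = (-0.65)² + 0.32² + 0.10² + (-0.30)² + 0.37² + (-0.43)² + 0.04² + 0.36² = 0.4225 + 0.1024 + 0.0100 + 0.0900 + 0.1369 + 0.1849 + 0.0016 + 0.1296 = 1.0779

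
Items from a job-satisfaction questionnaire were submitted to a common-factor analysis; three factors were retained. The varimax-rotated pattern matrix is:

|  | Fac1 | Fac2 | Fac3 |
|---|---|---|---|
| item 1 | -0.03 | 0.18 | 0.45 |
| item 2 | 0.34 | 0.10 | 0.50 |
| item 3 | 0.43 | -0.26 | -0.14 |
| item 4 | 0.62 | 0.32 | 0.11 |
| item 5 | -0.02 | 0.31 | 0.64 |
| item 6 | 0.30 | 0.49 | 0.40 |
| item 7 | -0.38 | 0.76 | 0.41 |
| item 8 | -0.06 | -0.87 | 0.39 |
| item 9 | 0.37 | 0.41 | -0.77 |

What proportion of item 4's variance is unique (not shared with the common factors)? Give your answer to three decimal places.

h² = 0.62² + 0.32² + 0.11² = 0.3844 + 0.1024 + 0.0121 = 0.4989
Uniqueness u² = 1 − h² = 1 − 0.4989 = 0.5011

0.501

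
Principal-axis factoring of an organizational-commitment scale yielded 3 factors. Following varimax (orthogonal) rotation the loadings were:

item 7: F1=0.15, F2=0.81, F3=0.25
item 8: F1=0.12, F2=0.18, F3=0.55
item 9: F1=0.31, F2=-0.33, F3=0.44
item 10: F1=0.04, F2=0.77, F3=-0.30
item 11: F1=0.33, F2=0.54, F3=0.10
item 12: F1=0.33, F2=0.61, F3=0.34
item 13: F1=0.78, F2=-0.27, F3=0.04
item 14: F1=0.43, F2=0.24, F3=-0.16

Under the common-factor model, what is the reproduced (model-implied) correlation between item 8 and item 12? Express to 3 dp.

0.336

r̂ = Σ λ_i·λ_j across factors = (0.12)(0.33) + (0.18)(0.61) + (0.55)(0.34)
  = +0.0396 +0.1098 +0.1870 = 0.3364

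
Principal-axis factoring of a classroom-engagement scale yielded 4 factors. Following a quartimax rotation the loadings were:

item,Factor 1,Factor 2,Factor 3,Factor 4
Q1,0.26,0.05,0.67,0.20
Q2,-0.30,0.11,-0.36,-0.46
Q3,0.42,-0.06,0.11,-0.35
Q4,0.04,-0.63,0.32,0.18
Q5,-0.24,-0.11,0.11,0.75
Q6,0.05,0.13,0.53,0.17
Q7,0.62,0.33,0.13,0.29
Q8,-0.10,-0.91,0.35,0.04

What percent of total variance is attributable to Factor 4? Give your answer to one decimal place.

SS loadings for Factor 4 = 0.20² + (-0.46)² + (-0.35)² + 0.18² + 0.75² + 0.17² + 0.29² + 0.04² = 1.0836
With 8 standardized items, total variance = 8. Proportion = 1.0836/8 = 0.1354 → 13.54%.

13.5%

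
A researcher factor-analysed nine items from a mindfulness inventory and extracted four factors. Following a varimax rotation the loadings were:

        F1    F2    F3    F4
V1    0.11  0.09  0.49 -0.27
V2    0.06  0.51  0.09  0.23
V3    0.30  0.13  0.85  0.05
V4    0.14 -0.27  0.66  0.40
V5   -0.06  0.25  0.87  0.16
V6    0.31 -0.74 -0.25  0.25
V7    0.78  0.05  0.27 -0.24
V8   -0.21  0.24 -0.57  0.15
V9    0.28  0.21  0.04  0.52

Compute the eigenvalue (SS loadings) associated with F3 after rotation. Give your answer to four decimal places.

SS loadings for F3 = 0.49² + 0.09² + 0.85² + 0.66² + 0.87² + (-0.25)² + 0.27² + (-0.57)² + 0.04² = 0.2401 + 0.0081 + 0.7225 + 0.4356 + 0.7569 + 0.0625 + 0.0729 + 0.3249 + 0.0016 = 2.6251

2.6251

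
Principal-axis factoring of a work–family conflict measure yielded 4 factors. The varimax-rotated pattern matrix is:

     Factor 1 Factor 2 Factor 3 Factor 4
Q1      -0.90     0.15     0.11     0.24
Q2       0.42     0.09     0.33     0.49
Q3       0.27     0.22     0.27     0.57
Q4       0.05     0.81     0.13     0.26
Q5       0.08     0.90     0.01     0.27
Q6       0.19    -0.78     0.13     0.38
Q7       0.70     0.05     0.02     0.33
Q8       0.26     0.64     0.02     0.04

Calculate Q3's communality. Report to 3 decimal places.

h² = 0.27² + 0.22² + 0.27² + 0.57² = 0.0729 + 0.0484 + 0.0729 + 0.3249 = 0.5191

0.519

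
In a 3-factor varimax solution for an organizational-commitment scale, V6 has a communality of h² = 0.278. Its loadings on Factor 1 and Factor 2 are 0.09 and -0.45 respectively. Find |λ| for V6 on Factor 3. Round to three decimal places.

0.260

Under orthogonal rotation h² = Σλ², so λ_Factor 3² = h² − (0.2106) = 0.278 − 0.2106 = 0.0674.
|λ| = √0.0674 = 0.2596.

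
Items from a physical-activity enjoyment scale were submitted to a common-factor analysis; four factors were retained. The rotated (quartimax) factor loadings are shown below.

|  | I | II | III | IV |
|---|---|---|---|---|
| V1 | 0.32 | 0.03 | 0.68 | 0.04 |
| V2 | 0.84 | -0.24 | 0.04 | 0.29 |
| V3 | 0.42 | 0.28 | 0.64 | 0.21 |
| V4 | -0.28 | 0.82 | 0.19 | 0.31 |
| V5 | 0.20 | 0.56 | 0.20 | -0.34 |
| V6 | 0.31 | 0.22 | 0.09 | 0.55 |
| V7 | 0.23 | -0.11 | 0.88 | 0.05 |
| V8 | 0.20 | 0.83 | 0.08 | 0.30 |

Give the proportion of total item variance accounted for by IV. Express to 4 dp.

SS loadings for IV = 0.04² + 0.29² + 0.21² + 0.31² + (-0.34)² + 0.55² + 0.05² + 0.30² = 0.7365
Proportion of variance = 0.7365 / 8 = 0.0921.

0.0921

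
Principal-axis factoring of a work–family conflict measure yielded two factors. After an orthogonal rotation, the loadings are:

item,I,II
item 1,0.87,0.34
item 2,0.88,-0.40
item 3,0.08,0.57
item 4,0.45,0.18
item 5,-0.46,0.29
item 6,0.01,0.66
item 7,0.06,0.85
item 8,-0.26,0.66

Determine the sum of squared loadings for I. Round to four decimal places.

2.0231

SS loadings for I = 0.87² + 0.88² + 0.08² + 0.45² + (-0.46)² + 0.01² + 0.06² + (-0.26)² = 0.7569 + 0.7744 + 0.0064 + 0.2025 + 0.2116 + 0.0001 + 0.0036 + 0.0676 = 2.0231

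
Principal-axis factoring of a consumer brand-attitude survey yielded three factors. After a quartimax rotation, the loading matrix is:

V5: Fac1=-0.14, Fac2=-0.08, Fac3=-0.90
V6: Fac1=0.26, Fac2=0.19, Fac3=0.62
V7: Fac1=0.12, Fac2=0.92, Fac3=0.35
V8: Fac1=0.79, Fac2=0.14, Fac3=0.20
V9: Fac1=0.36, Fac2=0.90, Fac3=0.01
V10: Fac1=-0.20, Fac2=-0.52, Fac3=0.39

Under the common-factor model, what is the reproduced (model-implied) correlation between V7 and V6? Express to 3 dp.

r̂ = Σ λ_i·λ_j across factors = (0.12)(0.26) + (0.92)(0.19) + (0.35)(0.62)
  = +0.0312 +0.1748 +0.2170 = 0.4230

0.423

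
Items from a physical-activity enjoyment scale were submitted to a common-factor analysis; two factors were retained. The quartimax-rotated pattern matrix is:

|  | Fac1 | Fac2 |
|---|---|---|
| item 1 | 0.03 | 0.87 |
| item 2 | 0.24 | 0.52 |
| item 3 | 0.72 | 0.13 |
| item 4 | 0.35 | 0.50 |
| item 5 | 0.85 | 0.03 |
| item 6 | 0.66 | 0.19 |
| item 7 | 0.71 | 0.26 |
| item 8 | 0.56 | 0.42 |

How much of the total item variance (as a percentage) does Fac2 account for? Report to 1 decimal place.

19.7%

SS loadings for Fac2 = 0.87² + 0.52² + 0.13² + 0.50² + 0.03² + 0.19² + 0.26² + 0.42² = 1.5752
With 8 standardized items, total variance = 8. Proportion = 1.5752/8 = 0.1969 → 19.69%.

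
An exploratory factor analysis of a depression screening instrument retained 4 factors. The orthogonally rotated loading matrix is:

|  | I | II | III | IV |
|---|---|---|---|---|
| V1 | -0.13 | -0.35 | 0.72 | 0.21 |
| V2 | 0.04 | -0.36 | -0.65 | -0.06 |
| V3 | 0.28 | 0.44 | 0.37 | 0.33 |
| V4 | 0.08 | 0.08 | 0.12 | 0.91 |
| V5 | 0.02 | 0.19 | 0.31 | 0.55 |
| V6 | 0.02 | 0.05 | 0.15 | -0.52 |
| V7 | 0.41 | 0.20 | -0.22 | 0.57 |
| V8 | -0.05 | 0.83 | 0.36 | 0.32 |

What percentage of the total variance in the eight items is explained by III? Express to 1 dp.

SS loadings for III = 0.72² + (-0.65)² + 0.37² + 0.12² + 0.31² + 0.15² + (-0.22)² + 0.36² = 1.3888
With 8 standardized items, total variance = 8. Proportion = 1.3888/8 = 0.1736 → 17.36%.

17.4%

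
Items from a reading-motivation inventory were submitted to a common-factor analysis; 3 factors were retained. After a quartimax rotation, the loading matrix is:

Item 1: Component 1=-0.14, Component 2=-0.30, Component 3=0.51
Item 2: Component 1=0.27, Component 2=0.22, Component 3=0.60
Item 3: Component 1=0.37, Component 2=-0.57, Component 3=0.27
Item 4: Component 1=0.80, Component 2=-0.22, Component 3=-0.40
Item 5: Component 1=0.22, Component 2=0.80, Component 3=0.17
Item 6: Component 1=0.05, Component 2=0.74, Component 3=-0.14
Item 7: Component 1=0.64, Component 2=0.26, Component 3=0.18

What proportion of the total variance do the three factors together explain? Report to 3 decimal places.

0.576

SS loadings by factor: 1.3299, 1.7669, 0.9339; total = 4.0307.
Total variance with 7 standardized items is 7, so the solution explains 4.0307/7 = 0.5758.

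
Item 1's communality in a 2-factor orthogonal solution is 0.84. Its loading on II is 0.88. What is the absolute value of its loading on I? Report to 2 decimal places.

Under orthogonal rotation h² = Σλ², so λ_I² = h² − (0.7744) = 0.84 − 0.7744 = 0.0656.
|λ| = √0.0656 = 0.2561.

0.26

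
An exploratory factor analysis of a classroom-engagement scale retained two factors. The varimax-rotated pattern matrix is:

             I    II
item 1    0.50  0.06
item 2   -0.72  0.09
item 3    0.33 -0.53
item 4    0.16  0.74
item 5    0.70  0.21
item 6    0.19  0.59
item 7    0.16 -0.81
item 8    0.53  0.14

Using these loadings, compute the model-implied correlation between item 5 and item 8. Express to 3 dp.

0.400

r̂ = Σ λ_i·λ_j across factors = (0.70)(0.53) + (0.21)(0.14)
  = +0.3710 +0.0294 = 0.4004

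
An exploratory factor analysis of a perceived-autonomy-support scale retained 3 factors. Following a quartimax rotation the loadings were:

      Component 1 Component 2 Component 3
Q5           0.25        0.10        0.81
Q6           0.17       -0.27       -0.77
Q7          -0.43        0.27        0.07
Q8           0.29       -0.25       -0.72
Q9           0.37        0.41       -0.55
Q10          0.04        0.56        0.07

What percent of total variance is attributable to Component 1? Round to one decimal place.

8.3%

SS loadings for Component 1 = 0.25² + 0.17² + (-0.43)² + 0.29² + 0.37² + 0.04² = 0.4989
With 6 standardized items, total variance = 6. Proportion = 0.4989/6 = 0.0831 → 8.31%.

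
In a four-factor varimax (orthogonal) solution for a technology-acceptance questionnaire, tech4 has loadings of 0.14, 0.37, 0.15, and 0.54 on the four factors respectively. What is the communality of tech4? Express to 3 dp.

h² = 0.14² + 0.37² + 0.15² + 0.54² = 0.0196 + 0.1369 + 0.0225 + 0.2916 = 0.4706

0.471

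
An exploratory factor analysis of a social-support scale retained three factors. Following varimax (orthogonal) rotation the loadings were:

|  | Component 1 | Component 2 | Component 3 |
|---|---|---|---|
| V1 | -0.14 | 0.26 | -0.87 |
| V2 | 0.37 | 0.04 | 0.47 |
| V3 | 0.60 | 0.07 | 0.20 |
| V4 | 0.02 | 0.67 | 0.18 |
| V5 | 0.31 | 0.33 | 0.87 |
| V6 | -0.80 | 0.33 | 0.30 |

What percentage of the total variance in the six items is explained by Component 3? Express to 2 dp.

31.62%

SS loadings for Component 3 = (-0.87)² + 0.47² + 0.20² + 0.18² + 0.87² + 0.30² = 1.8971
With 6 standardized items, total variance = 6. Proportion = 1.8971/6 = 0.3162 → 31.62%.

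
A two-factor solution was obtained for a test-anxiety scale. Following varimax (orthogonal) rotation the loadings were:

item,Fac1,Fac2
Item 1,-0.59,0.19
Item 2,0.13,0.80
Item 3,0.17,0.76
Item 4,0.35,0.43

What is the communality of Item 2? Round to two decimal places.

0.66

h² = 0.13² + 0.80² = 0.0169 + 0.6400 = 0.6569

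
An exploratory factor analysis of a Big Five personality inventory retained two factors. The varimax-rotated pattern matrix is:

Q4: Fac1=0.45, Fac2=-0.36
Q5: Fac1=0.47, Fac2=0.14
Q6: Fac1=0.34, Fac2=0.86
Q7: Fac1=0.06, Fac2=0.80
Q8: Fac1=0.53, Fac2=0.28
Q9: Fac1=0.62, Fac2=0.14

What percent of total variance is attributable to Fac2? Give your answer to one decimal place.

SS loadings for Fac2 = (-0.36)² + 0.14² + 0.86² + 0.80² + 0.28² + 0.14² = 1.6268
With 6 standardized items, total variance = 6. Proportion = 1.6268/6 = 0.2711 → 27.11%.

27.1%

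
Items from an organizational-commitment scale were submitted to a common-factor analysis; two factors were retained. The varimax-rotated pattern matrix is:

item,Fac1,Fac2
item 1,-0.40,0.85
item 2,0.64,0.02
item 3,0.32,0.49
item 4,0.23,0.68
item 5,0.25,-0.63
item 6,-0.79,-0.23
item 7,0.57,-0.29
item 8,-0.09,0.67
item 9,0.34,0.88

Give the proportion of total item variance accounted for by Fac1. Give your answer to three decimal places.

0.207

SS loadings for Fac1 = (-0.40)² + 0.64² + 0.32² + 0.23² + 0.25² + (-0.79)² + 0.57² + (-0.09)² + 0.34² = 1.8601
Proportion of variance = 1.8601 / 9 = 0.2067.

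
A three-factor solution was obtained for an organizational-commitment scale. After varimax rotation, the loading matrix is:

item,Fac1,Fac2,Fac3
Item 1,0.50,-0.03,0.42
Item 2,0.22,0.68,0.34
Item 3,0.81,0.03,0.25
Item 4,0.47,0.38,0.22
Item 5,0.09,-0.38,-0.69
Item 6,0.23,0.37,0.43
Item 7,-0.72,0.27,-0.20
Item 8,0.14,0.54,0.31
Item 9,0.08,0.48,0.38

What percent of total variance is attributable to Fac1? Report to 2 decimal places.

SS loadings for Fac1 = 0.50² + 0.22² + 0.81² + 0.47² + 0.09² + 0.23² + (-0.72)² + 0.14² + 0.08² = 1.7808
With 9 standardized items, total variance = 9. Proportion = 1.7808/9 = 0.1979 → 19.79%.

19.79%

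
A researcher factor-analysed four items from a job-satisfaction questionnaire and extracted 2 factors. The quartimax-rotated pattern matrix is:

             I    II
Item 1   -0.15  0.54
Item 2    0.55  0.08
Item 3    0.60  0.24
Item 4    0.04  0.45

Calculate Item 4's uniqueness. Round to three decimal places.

0.796

h² = 0.04² + 0.45² = 0.0016 + 0.2025 = 0.2041
Uniqueness u² = 1 − h² = 1 − 0.2041 = 0.7959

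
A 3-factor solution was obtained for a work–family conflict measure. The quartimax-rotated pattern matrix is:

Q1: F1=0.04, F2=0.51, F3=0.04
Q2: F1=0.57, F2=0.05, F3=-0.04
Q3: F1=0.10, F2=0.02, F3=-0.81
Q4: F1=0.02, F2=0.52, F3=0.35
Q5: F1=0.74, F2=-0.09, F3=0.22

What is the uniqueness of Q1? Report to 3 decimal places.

0.737

h² = 0.04² + 0.51² + 0.04² = 0.0016 + 0.2601 + 0.0016 = 0.2633
Uniqueness u² = 1 − h² = 1 − 0.2633 = 0.7367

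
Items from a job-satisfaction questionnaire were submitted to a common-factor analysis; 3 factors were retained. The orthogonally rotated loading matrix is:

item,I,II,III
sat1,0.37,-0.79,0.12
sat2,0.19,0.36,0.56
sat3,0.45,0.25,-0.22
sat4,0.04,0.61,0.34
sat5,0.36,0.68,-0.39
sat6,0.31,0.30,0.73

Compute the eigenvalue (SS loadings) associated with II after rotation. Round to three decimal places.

1.741

SS loadings for II = (-0.79)² + 0.36² + 0.25² + 0.61² + 0.68² + 0.30² = 0.6241 + 0.1296 + 0.0625 + 0.3721 + 0.4624 + 0.0900 = 1.7407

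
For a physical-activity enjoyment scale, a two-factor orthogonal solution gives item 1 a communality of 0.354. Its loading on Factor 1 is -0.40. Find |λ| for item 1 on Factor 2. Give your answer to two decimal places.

Under orthogonal rotation h² = Σλ², so λ_Factor 2² = h² − (0.1600) = 0.354 − 0.1600 = 0.1940.
|λ| = √0.1940 = 0.4405.

0.44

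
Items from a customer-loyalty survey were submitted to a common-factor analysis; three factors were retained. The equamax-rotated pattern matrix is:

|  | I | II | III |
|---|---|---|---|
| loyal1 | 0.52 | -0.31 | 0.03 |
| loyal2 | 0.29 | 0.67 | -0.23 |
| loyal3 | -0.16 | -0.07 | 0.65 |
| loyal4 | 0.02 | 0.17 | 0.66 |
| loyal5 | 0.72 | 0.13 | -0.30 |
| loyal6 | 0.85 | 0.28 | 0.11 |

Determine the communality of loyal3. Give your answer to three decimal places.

0.453

h² = (-0.16)² + (-0.07)² + 0.65² = 0.0256 + 0.0049 + 0.4225 = 0.4530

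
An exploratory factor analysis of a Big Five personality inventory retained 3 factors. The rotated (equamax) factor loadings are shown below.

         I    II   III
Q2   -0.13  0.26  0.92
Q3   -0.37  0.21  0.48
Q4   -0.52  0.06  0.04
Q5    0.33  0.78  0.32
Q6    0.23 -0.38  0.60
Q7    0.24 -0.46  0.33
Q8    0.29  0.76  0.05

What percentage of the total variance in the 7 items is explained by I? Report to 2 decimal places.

10.40%

SS loadings for I = (-0.13)² + (-0.37)² + (-0.52)² + 0.33² + 0.23² + 0.24² + 0.29² = 0.7277
With 7 standardized items, total variance = 7. Proportion = 0.7277/7 = 0.1040 → 10.40%.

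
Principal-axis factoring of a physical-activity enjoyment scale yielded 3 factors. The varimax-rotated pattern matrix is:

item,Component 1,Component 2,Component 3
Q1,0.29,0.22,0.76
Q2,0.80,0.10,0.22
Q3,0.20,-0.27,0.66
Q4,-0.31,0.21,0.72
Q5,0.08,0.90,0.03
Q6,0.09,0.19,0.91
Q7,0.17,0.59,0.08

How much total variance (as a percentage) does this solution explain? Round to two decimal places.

66.98%

Communalities: 0.7101, 0.6984, 0.5485, 0.6586, 0.8173, 0.8723, 0.3834; Σh² = 4.6886.
Total variance with 7 standardized items is 7, so the solution explains 4.6886/7 = 0.6698 = 66.98%.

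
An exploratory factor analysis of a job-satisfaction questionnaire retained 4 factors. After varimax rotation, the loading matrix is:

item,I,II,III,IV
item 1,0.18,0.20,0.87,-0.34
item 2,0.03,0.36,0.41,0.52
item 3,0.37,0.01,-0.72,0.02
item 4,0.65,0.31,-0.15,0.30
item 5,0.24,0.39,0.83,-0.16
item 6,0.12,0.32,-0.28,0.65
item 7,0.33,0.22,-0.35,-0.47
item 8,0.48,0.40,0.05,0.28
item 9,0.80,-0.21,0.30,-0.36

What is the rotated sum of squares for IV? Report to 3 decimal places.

1.353

SS loadings for IV = (-0.34)² + 0.52² + 0.02² + 0.30² + (-0.16)² + 0.65² + (-0.47)² + 0.28² + (-0.36)² = 0.1156 + 0.2704 + 0.0004 + 0.0900 + 0.0256 + 0.4225 + 0.2209 + 0.0784 + 0.1296 = 1.3534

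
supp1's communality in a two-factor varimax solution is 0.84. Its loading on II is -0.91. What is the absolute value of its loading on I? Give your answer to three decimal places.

0.109

Under orthogonal rotation h² = Σλ², so λ_I² = h² − (0.8281) = 0.84 − 0.8281 = 0.0119.
|λ| = √0.0119 = 0.1091.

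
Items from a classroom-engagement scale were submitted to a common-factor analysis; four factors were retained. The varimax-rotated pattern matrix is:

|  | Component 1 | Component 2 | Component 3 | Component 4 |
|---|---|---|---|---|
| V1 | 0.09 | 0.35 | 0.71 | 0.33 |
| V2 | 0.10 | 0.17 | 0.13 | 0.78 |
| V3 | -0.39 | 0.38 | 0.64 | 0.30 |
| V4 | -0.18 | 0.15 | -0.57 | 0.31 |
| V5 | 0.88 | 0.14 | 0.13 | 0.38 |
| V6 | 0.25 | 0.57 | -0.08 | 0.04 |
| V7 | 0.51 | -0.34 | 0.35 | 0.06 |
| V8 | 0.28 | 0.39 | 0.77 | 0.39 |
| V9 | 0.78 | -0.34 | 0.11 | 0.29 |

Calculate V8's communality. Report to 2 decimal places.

h² = 0.28² + 0.39² + 0.77² + 0.39² = 0.0784 + 0.1521 + 0.5929 + 0.1521 = 0.9755

0.98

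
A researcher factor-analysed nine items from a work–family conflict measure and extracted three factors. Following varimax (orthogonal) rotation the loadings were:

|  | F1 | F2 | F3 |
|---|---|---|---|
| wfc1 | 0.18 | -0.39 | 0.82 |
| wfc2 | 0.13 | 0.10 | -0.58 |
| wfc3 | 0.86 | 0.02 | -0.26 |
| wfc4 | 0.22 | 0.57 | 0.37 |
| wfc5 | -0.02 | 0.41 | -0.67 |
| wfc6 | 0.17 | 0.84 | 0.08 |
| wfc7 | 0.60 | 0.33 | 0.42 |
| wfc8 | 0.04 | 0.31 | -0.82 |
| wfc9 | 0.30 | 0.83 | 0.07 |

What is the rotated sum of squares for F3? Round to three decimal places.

SS loadings for F3 = 0.82² + (-0.58)² + (-0.26)² + 0.37² + (-0.67)² + 0.08² + 0.42² + (-0.82)² + 0.07² = 0.6724 + 0.3364 + 0.0676 + 0.1369 + 0.4489 + 0.0064 + 0.1764 + 0.6724 + 0.0049 = 2.5223

2.522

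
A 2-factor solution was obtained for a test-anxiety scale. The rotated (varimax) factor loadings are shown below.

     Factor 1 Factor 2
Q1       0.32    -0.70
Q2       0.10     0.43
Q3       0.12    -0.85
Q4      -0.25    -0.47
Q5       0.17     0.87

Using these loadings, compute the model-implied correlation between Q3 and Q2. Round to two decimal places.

r̂ = Σ λ_i·λ_j across factors = (0.12)(0.10) + (-0.85)(0.43)
  = +0.0120 -0.3655 = -0.3535

-0.35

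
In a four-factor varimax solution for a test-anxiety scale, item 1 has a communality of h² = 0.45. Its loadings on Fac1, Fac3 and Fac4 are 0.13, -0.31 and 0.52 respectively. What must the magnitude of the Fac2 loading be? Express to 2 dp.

Under orthogonal rotation h² = Σλ², so λ_Fac2² = h² − (0.3834) = 0.45 − 0.3834 = 0.0666.
|λ| = √0.0666 = 0.2581.

0.26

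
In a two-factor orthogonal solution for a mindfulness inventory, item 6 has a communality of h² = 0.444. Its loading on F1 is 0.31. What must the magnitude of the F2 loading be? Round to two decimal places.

Under orthogonal rotation h² = Σλ², so λ_F2² = h² − (0.0961) = 0.444 − 0.0961 = 0.3479.
|λ| = √0.3479 = 0.5898.

0.59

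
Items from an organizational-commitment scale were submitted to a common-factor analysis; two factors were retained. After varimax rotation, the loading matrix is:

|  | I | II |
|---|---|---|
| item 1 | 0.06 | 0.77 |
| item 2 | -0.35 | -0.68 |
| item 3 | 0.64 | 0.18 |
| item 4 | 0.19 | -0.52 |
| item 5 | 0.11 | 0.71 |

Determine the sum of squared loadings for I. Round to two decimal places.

0.58

SS loadings for I = 0.06² + (-0.35)² + 0.64² + 0.19² + 0.11² = 0.0036 + 0.1225 + 0.4096 + 0.0361 + 0.0121 = 0.5839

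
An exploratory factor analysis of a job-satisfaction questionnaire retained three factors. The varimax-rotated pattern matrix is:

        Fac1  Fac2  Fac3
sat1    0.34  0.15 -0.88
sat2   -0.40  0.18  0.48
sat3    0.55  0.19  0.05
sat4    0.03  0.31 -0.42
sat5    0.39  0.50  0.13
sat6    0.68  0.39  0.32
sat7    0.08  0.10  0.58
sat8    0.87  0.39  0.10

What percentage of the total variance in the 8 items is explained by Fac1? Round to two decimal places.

SS loadings for Fac1 = 0.34² + (-0.40)² + 0.55² + 0.03² + 0.39² + 0.68² + 0.08² + 0.87² = 1.9568
With 8 standardized items, total variance = 8. Proportion = 1.9568/8 = 0.2446 → 24.46%.

24.46%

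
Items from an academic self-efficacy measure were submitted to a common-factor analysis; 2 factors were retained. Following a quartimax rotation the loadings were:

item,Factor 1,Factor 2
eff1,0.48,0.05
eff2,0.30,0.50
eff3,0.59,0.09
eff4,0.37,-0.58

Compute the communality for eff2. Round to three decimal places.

0.340

h² = 0.30² + 0.50² = 0.0900 + 0.2500 = 0.3400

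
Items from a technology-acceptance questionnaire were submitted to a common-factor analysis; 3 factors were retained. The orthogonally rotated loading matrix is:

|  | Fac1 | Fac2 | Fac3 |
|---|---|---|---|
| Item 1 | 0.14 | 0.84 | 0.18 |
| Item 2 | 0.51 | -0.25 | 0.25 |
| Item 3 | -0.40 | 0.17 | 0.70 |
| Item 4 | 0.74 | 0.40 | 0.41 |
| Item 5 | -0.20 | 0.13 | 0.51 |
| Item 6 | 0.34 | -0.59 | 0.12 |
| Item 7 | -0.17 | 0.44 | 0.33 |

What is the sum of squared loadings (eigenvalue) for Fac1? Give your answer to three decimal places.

SS loadings for Fac1 = 0.14² + 0.51² + (-0.40)² + 0.74² + (-0.20)² + 0.34² + (-0.17)² = 0.0196 + 0.2601 + 0.1600 + 0.5476 + 0.0400 + 0.1156 + 0.0289 = 1.1718

1.172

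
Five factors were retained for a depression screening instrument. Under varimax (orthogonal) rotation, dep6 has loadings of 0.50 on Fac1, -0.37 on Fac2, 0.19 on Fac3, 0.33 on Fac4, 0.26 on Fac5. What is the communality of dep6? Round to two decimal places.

h² = 0.50² + (-0.37)² + 0.19² + 0.33² + 0.26² = 0.2500 + 0.1369 + 0.0361 + 0.1089 + 0.0676 = 0.5995

0.60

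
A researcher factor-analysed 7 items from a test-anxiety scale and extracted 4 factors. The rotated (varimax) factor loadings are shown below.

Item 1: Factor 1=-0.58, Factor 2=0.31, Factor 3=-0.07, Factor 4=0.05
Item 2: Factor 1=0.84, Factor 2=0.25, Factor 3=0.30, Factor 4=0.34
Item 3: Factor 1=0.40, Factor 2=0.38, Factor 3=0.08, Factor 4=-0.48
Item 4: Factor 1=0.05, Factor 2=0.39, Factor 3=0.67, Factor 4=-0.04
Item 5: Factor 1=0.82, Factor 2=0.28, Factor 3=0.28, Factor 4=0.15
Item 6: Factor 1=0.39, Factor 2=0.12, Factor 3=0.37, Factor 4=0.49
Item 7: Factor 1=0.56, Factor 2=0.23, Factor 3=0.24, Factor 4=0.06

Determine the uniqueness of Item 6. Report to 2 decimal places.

0.46

h² = 0.39² + 0.12² + 0.37² + 0.49² = 0.1521 + 0.0144 + 0.1369 + 0.2401 = 0.5435
Uniqueness u² = 1 − h² = 1 − 0.5435 = 0.4565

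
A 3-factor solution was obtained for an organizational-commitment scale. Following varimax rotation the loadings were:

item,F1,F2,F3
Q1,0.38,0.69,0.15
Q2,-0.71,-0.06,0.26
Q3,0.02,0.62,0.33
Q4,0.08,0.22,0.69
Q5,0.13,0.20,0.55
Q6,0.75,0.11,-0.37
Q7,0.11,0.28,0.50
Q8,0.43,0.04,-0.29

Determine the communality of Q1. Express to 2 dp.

0.64

h² = 0.38² + 0.69² + 0.15² = 0.1444 + 0.4761 + 0.0225 = 0.6430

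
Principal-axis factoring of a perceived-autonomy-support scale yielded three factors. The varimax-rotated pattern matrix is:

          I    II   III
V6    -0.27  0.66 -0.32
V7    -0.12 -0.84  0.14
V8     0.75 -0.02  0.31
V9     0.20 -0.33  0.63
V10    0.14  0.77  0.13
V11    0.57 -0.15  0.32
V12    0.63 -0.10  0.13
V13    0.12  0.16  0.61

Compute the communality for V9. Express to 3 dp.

h² = 0.20² + (-0.33)² + 0.63² = 0.0400 + 0.1089 + 0.3969 = 0.5458

0.546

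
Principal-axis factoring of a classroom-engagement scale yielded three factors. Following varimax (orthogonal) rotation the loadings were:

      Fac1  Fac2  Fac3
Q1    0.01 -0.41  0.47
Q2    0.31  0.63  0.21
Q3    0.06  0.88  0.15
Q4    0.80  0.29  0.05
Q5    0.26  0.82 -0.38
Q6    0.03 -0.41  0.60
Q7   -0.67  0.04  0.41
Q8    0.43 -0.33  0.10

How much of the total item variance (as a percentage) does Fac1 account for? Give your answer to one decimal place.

SS loadings for Fac1 = 0.01² + 0.31² + 0.06² + 0.80² + 0.26² + 0.03² + (-0.67)² + 0.43² = 1.4421
With 8 standardized items, total variance = 8. Proportion = 1.4421/8 = 0.1803 → 18.03%.

18.0%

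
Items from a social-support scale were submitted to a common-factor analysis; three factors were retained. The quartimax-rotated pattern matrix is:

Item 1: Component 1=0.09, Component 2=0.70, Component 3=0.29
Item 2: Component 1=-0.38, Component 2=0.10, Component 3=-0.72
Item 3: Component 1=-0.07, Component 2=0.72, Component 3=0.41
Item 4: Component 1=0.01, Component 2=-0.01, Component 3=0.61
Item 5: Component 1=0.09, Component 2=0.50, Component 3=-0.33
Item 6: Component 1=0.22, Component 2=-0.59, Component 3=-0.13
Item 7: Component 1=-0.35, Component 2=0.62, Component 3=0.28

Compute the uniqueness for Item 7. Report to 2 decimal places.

0.41

h² = (-0.35)² + 0.62² + 0.28² = 0.1225 + 0.3844 + 0.0784 = 0.5853
Uniqueness u² = 1 − h² = 1 − 0.5853 = 0.4147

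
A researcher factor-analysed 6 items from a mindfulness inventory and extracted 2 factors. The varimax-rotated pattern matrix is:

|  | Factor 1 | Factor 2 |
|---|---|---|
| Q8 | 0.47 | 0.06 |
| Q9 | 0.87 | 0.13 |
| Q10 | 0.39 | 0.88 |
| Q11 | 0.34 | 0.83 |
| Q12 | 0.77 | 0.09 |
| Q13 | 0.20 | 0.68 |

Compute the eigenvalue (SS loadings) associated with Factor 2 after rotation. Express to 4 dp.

1.9543

SS loadings for Factor 2 = 0.06² + 0.13² + 0.88² + 0.83² + 0.09² + 0.68² = 0.0036 + 0.0169 + 0.7744 + 0.6889 + 0.0081 + 0.4624 = 1.9543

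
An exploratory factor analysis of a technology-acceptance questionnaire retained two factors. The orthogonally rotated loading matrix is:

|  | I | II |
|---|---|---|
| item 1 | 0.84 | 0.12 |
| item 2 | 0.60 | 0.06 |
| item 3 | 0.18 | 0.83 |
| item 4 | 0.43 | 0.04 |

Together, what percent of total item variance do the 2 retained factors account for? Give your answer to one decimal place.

49.8%

SS loadings by factor: 1.2829, 0.7085; total = 1.9914.
Total variance with 4 standardized items is 4, so the solution explains 1.9914/4 = 0.4978 = 49.78%.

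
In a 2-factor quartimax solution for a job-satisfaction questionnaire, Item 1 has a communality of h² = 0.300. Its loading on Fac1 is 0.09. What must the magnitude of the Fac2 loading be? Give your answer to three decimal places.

Under orthogonal rotation h² = Σλ², so λ_Fac2² = h² − (0.0081) = 0.300 − 0.0081 = 0.2919.
|λ| = √0.2919 = 0.5403.

0.540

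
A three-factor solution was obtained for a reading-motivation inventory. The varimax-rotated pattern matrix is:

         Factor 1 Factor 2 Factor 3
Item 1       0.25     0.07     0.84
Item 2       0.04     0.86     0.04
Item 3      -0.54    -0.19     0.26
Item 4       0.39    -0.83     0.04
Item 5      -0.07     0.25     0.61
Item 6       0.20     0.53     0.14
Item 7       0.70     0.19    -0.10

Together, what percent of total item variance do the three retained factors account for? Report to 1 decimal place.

58.1%

Communalities: 0.7730, 0.7428, 0.3953, 0.8426, 0.4395, 0.3405, 0.5361; Σh² = 4.0698.
Total variance with 7 standardized items is 7, so the solution explains 4.0698/7 = 0.5814 = 58.14%.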